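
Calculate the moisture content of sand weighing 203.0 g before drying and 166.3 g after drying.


Formula: MC = (W_wet - W_dry) / W_wet * 100
Water mass = 203.0 - 166.3 = 36.7 g
MC = 36.7 / 203.0 * 100 = 18.0788%


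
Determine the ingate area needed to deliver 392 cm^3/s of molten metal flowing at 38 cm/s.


Formula: A_ingate = Q / v  (continuity equation)
A = 392 cm^3/s / 38 cm/s = 10.3158 cm^2


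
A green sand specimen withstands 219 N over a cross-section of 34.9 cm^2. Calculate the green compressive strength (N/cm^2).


Formula: Compressive Strength = Force / Area
Strength = 219 N / 34.9 cm^2 = 6.2751 N/cm^2

Final answer: 6.2751 N/cm^2


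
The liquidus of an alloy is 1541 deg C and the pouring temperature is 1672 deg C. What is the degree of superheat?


Formula: Superheat = T_pour - T_melt
Superheat = 1672 - 1541 = 131 deg C

Final answer: 131 deg C


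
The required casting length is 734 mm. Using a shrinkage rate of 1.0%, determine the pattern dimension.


Formula: L_pattern = L_casting * (1 + shrinkage_rate/100)
Shrinkage factor = 1 + 1.0/100 = 1.01
L_pattern = 734 mm * 1.01 = 741.3400 mm

Final answer: 741.3400 mm


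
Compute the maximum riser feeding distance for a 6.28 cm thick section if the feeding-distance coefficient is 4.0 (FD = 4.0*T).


Formula: FD = 4.0 * T  (riser feeding-distance rule)
FD = 4.0 * 6.28 cm = 25.1200 cm

25.1200 cm


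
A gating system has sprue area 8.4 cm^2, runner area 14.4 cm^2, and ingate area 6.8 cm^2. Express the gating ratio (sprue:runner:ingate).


Sprue:Runner:Ingate = 1 : 14.4/8.4 : 6.8/8.4 = 1:1.71:0.81

1:1.71:0.81


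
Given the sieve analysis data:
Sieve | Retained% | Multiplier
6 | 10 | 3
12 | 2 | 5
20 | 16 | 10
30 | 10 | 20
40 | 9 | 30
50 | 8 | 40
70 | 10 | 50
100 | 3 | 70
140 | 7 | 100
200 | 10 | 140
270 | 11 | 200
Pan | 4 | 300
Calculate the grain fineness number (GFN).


Formula: GFN = sum(pct * multiplier) / sum(pct)
sum(pct * multiplier) = 7200
sum(pct) = 100
GFN = 7200 / 100 = 72.00

Answer: 72.00


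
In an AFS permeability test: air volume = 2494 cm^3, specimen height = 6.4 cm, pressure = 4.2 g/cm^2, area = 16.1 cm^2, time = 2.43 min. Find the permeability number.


Formula: Permeability Number P = (V * H) / (p * A * t)
Numerator: V * H = 2494 * 6.4 = 15961.6
Denominator: p * A * t = 4.2 * 16.1 * 2.43 = 164.3166
P = 15961.6 / 164.3166 = 97.1393


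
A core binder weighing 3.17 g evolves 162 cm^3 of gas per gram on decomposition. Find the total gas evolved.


Formula: V_gas = W_binder * gas_evolution_rate
V = 3.17 g * 162 cm^3/g = 513.5400 cm^3

513.5400 cm^3


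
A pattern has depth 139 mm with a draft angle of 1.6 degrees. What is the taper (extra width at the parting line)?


Formula: taper = depth * tan(draft_angle)
tan(1.6 deg) = 0.0279325
taper = 139 mm * 0.0279325 = 3.8826 mm

3.8826 mm


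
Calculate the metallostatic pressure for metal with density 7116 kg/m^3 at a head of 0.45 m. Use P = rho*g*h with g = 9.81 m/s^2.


Formula: P = rho * g * h
rho * g = 7116 * 9.81 = 69807.96 N/m^3
P = 69807.96 * 0.45 = 31413.5820 Pa

31413.5820 Pa


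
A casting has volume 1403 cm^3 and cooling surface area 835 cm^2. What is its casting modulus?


Formula: Casting Modulus M = V / A
M = 1403 cm^3 / 835 cm^2 = 1.6802 cm

Answer: 1.6802 cm


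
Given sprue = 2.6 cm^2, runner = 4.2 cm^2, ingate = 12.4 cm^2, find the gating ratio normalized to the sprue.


Sprue:Runner:Ingate = 1 : 4.2/2.6 : 12.4/2.6 = 1:1.62:4.77


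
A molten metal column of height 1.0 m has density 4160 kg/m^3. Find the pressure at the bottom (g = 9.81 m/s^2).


Formula: P = rho * g * h
rho * g = 4160 * 9.81 = 40809.6 N/m^3
P = 40809.6 * 1.0 = 40809.6000 Pa

Answer: 40809.6000 Pa


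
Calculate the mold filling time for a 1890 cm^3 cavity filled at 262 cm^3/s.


Formula: t_fill = V_mold / Q_flow
t = 1890 cm^3 / 262 cm^3/s = 7.2137 s

Answer: 7.2137 s


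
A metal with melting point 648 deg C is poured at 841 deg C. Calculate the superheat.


Formula: Superheat = T_pour - T_melt
Superheat = 841 - 648 = 193 deg C

Answer: 193 deg C


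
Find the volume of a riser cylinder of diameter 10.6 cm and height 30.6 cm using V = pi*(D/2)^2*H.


Formula: V = pi * (D/2)^2 * H  (cylinder volume)
Radius = D/2 = 10.6/2 = 5.3 cm
V = pi * 5.3^2 * 30.6 = 2700.3685 cm^3


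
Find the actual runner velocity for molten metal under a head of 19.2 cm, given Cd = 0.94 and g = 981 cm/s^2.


Formula: v = Cd * sqrt(2 * g * h)  (Torricelli with discharge coefficient)
2*g*h = 2 * 981 * 19.2 = 37670.4 cm^2/s^2
sqrt(37670.4) = 194.08864 cm/s
v = 0.94 * 194.08864 = 182.4433 cm/s

182.4433 cm/s


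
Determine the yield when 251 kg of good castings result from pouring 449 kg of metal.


Formula: Casting Yield = (W_good / W_total) * 100
Yield = (251 kg / 449 kg) * 100 = 55.9020%

55.9020%


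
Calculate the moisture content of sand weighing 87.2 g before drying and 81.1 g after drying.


Formula: MC = (W_wet - W_dry) / W_wet * 100
Water mass = 87.2 - 81.1 = 6.1 g
MC = 6.1 / 87.2 * 100 = 6.9954%

Final answer: 6.9954%


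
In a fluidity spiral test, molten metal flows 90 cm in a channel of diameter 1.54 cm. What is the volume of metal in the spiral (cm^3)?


Formula: V = pi * (d/2)^2 * L  (cylinder volume)
Radius = 1.54/2 = 0.77 cm
V = pi * 0.77^2 * 90 = 167.6385 cm^3


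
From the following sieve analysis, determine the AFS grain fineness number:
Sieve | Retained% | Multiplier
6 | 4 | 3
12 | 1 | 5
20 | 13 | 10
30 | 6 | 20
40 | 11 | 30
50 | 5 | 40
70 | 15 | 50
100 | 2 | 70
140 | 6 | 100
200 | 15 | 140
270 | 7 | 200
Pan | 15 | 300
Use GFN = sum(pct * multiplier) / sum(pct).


Formula: GFN = sum(pct * multiplier) / sum(pct)
sum(pct * multiplier) = 10287
sum(pct) = 100
GFN = 10287 / 100 = 102.87

102.87


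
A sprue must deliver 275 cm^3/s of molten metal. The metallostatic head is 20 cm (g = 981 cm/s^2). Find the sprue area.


Formula: v = sqrt(2*g*h), A = Q/v
Velocity: v = sqrt(2 * 981 * 20) = sqrt(39240) = 198.0909 cm/s
Sprue area: A = Q / v = 275 / 198.0909 = 1.3883 cm^2

Final answer: 1.3883 cm^2


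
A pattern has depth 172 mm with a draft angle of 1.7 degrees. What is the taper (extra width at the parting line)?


Formula: taper = depth * tan(draft_angle)
tan(1.7 deg) = 0.0296793
taper = 172 mm * 0.0296793 = 5.1048 mm

Answer: 5.1048 mm


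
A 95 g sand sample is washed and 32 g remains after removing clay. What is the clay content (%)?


Formula: Clay% = (W_total - W_washed) / W_total * 100
Clay mass = 95 - 32 = 63 g
Clay% = 63 / 95 * 100 = 66.3158%

66.3158%


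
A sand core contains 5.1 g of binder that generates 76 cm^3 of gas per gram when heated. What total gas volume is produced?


Formula: V_gas = W_binder * gas_evolution_rate
V = 5.1 g * 76 cm^3/g = 387.6000 cm^3

Final answer: 387.6000 cm^3


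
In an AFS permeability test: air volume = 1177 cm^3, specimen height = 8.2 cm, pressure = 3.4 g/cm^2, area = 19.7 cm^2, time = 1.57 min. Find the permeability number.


Formula: Permeability Number P = (V * H) / (p * A * t)
Numerator: V * H = 1177 * 8.2 = 9651.4
Denominator: p * A * t = 3.4 * 19.7 * 1.57 = 105.1586
P = 9651.4 / 105.1586 = 91.7795


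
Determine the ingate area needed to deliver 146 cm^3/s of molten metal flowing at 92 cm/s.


Formula: A_ingate = Q / v  (continuity equation)
A = 146 cm^3/s / 92 cm/s = 1.5870 cm^2

Final answer: 1.5870 cm^2


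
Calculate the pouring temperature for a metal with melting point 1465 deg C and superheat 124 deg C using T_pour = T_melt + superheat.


Formula: T_pour = T_melt + Superheat
T_pour = 1465 + 124 = 1589 deg C

Answer: 1589 deg C


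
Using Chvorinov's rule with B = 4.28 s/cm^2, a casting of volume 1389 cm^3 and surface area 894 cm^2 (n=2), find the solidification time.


Formula: t_s = B * (V/A)^n  (Chvorinov's rule, n=2)
Modulus M = V/A = 1389/894 = 1.553691 cm
M^2 = 1.553691^2 = 2.413956 cm^2
t_s = 4.28 * 2.413956 = 10.3317 s


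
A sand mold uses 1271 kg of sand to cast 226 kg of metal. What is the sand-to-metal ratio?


Formula: Sand-to-Metal Ratio = W_sand / W_metal
Ratio = 1271 kg / 226 kg = 5.6239

5.6239


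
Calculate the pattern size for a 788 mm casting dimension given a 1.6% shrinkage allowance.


Formula: L_pattern = L_casting * (1 + shrinkage_rate/100)
Shrinkage factor = 1 + 1.6/100 = 1.016
L_pattern = 788 mm * 1.016 = 800.6080 mm


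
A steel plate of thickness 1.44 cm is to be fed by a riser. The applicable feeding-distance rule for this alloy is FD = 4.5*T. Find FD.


Formula: FD = 4.5 * T  (riser feeding-distance rule)
FD = 4.5 * 1.44 cm = 6.4800 cm

6.4800 cm


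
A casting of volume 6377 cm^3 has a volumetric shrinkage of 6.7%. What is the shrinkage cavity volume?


Formula: V_shrink = V_casting * shrinkage_pct / 100
V_shrink = 6377 cm^3 * 6.7 / 100 = 427.2590 cm^3


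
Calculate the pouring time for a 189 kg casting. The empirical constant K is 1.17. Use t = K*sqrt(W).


Formula: t = K * sqrt(W)
sqrt(W) = sqrt(189) = 13.74773
t = 1.17 * 13.74773 = 16.0848 s

Final answer: 16.0848 s


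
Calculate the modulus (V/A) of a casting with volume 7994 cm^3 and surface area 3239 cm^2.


Formula: Casting Modulus M = V / A
M = 7994 cm^3 / 3239 cm^2 = 2.4680 cm

Answer: 2.4680 cm


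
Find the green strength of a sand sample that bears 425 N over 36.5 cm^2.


Formula: Compressive Strength = Force / Area
Strength = 425 N / 36.5 cm^2 = 11.6438 N/cm^2

11.6438 N/cm^2


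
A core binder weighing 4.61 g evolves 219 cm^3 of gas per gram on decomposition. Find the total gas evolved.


Formula: V_gas = W_binder * gas_evolution_rate
V = 4.61 g * 219 cm^3/g = 1009.5900 cm^3

Answer: 1009.5900 cm^3


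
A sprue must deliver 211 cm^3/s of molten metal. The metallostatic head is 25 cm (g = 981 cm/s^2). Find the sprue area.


Formula: v = sqrt(2*g*h), A = Q/v
Velocity: v = sqrt(2 * 981 * 25) = sqrt(49050) = 221.4723 cm/s
Sprue area: A = Q / v = 211 / 221.4723 = 0.9527 cm^2

Final answer: 0.9527 cm^2


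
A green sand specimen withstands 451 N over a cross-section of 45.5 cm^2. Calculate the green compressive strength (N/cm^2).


Formula: Compressive Strength = Force / Area
Strength = 451 N / 45.5 cm^2 = 9.9121 N/cm^2

9.9121 N/cm^2


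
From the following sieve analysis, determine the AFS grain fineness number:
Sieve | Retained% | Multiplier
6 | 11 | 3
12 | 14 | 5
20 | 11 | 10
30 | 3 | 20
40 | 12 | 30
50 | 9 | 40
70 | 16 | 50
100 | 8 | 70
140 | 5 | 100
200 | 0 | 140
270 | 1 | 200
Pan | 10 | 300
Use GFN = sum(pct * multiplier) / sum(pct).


Formula: GFN = sum(pct * multiplier) / sum(pct)
sum(pct * multiplier) = 6053
sum(pct) = 100
GFN = 6053 / 100 = 60.53


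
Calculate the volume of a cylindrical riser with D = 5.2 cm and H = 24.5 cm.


Formula: V = pi * (D/2)^2 * H  (cylinder volume)
Radius = D/2 = 5.2/2 = 2.6 cm
V = pi * 2.6^2 * 24.5 = 520.3106 cm^3

Answer: 520.3106 cm^3


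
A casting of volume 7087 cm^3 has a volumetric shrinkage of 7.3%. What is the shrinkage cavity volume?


Formula: V_shrink = V_casting * shrinkage_pct / 100
V_shrink = 7087 cm^3 * 7.3 / 100 = 517.3510 cm^3

517.3510 cm^3


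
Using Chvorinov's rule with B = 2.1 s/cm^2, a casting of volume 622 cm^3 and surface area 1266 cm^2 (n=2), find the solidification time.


Formula: t_s = B * (V/A)^n  (Chvorinov's rule, n=2)
Modulus M = V/A = 622/1266 = 0.491311 cm
M^2 = 0.491311^2 = 0.241386 cm^2
t_s = 2.1 * 0.241386 = 0.5069 s

Final answer: 0.5069 s


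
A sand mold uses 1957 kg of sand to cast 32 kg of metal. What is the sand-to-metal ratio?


Formula: Sand-to-Metal Ratio = W_sand / W_metal
Ratio = 1957 kg / 32 kg = 61.1562


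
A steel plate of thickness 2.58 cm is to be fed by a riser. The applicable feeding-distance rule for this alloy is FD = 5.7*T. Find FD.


Formula: FD = 5.7 * T  (riser feeding-distance rule)
FD = 5.7 * 2.58 cm = 14.7060 cm

14.7060 cm


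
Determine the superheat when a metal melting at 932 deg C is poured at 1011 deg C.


Formula: Superheat = T_pour - T_melt
Superheat = 1011 - 932 = 79 deg C

79 deg C


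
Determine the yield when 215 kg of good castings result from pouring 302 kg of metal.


Formula: Casting Yield = (W_good / W_total) * 100
Yield = (215 kg / 302 kg) * 100 = 71.1921%

Final answer: 71.1921%


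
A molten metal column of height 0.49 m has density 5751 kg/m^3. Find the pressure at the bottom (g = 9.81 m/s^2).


Formula: P = rho * g * h
rho * g = 5751 * 9.81 = 56417.31 N/m^3
P = 56417.31 * 0.49 = 27644.4819 Pa

Final answer: 27644.4819 Pa


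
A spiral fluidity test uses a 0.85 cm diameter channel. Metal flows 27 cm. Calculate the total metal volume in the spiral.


Formula: V = pi * (d/2)^2 * L  (cylinder volume)
Radius = 0.85/2 = 0.425 cm
V = pi * 0.425^2 * 27 = 15.3212 cm^3

Answer: 15.3212 cm^3


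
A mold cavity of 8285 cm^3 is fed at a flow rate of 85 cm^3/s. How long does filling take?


Formula: t_fill = V_mold / Q_flow
t = 8285 cm^3 / 85 cm^3/s = 97.4706 s

Answer: 97.4706 s


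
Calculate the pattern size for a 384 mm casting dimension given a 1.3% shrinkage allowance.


Formula: L_pattern = L_casting * (1 + shrinkage_rate/100)
Shrinkage factor = 1 + 1.3/100 = 1.013
L_pattern = 384 mm * 1.013 = 388.9920 mm


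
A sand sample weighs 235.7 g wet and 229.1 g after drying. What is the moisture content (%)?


Formula: MC = (W_wet - W_dry) / W_wet * 100
Water mass = 235.7 - 229.1 = 6.6 g
MC = 6.6 / 235.7 * 100 = 2.8002%


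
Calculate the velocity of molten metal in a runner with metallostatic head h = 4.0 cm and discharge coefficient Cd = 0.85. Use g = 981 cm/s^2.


Formula: v = Cd * sqrt(2 * g * h)  (Torricelli with discharge coefficient)
2*g*h = 2 * 981 * 4.0 = 7848.0 cm^2/s^2
sqrt(7848.0) = 88.58894 cm/s
v = 0.85 * 88.58894 = 75.3006 cm/s

75.3006 cm/s


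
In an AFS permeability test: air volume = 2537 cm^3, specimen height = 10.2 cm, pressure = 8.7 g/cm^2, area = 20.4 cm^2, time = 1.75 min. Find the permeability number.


Formula: Permeability Number P = (V * H) / (p * A * t)
Numerator: V * H = 2537 * 10.2 = 25877.4
Denominator: p * A * t = 8.7 * 20.4 * 1.75 = 310.59
P = 25877.4 / 310.59 = 83.3169

83.3169


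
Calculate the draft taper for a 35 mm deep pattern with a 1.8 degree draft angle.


Formula: taper = depth * tan(draft_angle)
tan(1.8 deg) = 0.0314263
taper = 35 mm * 0.0314263 = 1.0999 mm

Answer: 1.0999 mm


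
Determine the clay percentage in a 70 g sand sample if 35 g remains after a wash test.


Formula: Clay% = (W_total - W_washed) / W_total * 100
Clay mass = 70 - 35 = 35 g
Clay% = 35 / 70 * 100 = 50.0000%

50.0000%


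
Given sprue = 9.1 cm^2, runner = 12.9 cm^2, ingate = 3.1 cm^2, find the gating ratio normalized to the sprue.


Sprue:Runner:Ingate = 1 : 12.9/9.1 : 3.1/9.1 = 1:1.42:0.34

Final answer: 1:1.42:0.34


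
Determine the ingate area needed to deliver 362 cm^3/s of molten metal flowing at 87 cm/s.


Formula: A_ingate = Q / v  (continuity equation)
A = 362 cm^3/s / 87 cm/s = 4.1609 cm^2

Final answer: 4.1609 cm^2


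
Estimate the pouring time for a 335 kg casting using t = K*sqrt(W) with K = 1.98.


Formula: t = K * sqrt(W)
sqrt(W) = sqrt(335) = 18.30301
t = 1.98 * 18.30301 = 36.2400 s


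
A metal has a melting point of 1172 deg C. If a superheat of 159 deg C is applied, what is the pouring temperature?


Formula: T_pour = T_melt + Superheat
T_pour = 1172 + 159 = 1331 deg C

Answer: 1331 deg C


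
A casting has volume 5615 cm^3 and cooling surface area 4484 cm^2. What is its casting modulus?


Formula: Casting Modulus M = V / A
M = 5615 cm^3 / 4484 cm^2 = 1.2522 cm

Final answer: 1.2522 cm


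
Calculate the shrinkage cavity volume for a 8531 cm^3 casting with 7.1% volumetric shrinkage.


Formula: V_shrink = V_casting * shrinkage_pct / 100
V_shrink = 8531 cm^3 * 7.1 / 100 = 605.7010 cm^3

Final answer: 605.7010 cm^3


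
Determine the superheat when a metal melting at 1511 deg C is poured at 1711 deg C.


Formula: Superheat = T_pour - T_melt
Superheat = 1711 - 1511 = 200 deg C

Answer: 200 deg C


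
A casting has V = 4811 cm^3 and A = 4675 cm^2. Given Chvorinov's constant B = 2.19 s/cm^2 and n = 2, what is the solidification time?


Formula: t_s = B * (V/A)^n  (Chvorinov's rule, n=2)
Modulus M = V/A = 4811/4675 = 1.029091 cm
M^2 = 1.029091^2 = 1.059028 cm^2
t_s = 2.19 * 1.059028 = 2.3193 s

2.3193 s


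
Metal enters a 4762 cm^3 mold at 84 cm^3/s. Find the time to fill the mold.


Formula: t_fill = V_mold / Q_flow
t = 4762 cm^3 / 84 cm^3/s = 56.6905 s

Answer: 56.6905 s


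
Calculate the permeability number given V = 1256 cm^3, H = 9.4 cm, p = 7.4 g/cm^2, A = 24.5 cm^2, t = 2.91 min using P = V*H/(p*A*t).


Formula: Permeability Number P = (V * H) / (p * A * t)
Numerator: V * H = 1256 * 9.4 = 11806.4
Denominator: p * A * t = 7.4 * 24.5 * 2.91 = 527.583
P = 11806.4 / 527.583 = 22.3783

Answer: 22.3783


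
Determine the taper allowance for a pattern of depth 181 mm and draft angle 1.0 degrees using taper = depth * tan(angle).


Formula: taper = depth * tan(draft_angle)
tan(1.0 deg) = 0.0174551
taper = 181 mm * 0.0174551 = 3.1594 mm

Answer: 3.1594 mm


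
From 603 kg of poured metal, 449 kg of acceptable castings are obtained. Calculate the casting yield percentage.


Formula: Casting Yield = (W_good / W_total) * 100
Yield = (449 kg / 603 kg) * 100 = 74.4610%

74.4610%


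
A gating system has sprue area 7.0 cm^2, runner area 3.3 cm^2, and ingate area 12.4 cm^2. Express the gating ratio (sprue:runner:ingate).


Sprue:Runner:Ingate = 1 : 3.3/7.0 : 12.4/7.0 = 1:0.47:1.77

Final answer: 1:0.47:1.77


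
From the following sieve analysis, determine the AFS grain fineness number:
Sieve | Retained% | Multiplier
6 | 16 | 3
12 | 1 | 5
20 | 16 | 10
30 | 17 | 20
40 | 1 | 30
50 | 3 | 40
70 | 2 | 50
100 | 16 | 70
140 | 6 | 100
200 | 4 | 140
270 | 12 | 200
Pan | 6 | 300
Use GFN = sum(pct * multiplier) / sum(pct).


Formula: GFN = sum(pct * multiplier) / sum(pct)
sum(pct * multiplier) = 7283
sum(pct) = 100
GFN = 7283 / 100 = 72.83

Answer: 72.83


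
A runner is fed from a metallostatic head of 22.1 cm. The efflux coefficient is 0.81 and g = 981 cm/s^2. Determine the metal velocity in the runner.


Formula: v = Cd * sqrt(2 * g * h)  (Torricelli with discharge coefficient)
2*g*h = 2 * 981 * 22.1 = 43360.2 cm^2/s^2
sqrt(43360.2) = 208.23112 cm/s
v = 0.81 * 208.23112 = 168.6672 cm/s

168.6672 cm/s


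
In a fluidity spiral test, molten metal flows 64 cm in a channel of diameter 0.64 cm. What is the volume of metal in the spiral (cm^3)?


Formula: V = pi * (d/2)^2 * L  (cylinder volume)
Radius = 0.64/2 = 0.32 cm
V = pi * 0.32^2 * 64 = 20.5887 cm^3


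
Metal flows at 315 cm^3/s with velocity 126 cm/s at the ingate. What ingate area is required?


Formula: A_ingate = Q / v  (continuity equation)
A = 315 cm^3/s / 126 cm/s = 2.5000 cm^2

2.5000 cm^2


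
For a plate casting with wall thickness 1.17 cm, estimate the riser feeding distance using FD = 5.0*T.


Formula: FD = 5.0 * T  (riser feeding-distance rule)
FD = 5.0 * 1.17 cm = 5.8500 cm


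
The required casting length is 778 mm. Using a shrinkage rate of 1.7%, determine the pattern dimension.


Formula: L_pattern = L_casting * (1 + shrinkage_rate/100)
Shrinkage factor = 1 + 1.7/100 = 1.017
L_pattern = 778 mm * 1.017 = 791.2260 mm

Final answer: 791.2260 mm


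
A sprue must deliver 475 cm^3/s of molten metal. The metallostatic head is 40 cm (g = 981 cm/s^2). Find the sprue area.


Formula: v = sqrt(2*g*h), A = Q/v
Velocity: v = sqrt(2 * 981 * 40) = sqrt(78480) = 280.1428 cm/s
Sprue area: A = Q / v = 475 / 280.1428 = 1.6956 cm^2

1.6956 cm^2


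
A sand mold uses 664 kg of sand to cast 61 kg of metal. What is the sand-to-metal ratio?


Formula: Sand-to-Metal Ratio = W_sand / W_metal
Ratio = 664 kg / 61 kg = 10.8852

Answer: 10.8852


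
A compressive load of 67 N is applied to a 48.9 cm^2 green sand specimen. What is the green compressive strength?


Formula: Compressive Strength = Force / Area
Strength = 67 N / 48.9 cm^2 = 1.3701 N/cm^2

1.3701 N/cm^2


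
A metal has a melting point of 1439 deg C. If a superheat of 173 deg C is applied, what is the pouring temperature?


Formula: T_pour = T_melt + Superheat
T_pour = 1439 + 173 = 1612 deg C


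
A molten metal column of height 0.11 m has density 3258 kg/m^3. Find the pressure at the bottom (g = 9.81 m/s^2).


Formula: P = rho * g * h
rho * g = 3258 * 9.81 = 31960.98 N/m^3
P = 31960.98 * 0.11 = 3515.7078 Pa

Answer: 3515.7078 Pa


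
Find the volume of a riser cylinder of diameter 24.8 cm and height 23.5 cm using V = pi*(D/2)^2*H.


Formula: V = pi * (D/2)^2 * H  (cylinder volume)
Radius = D/2 = 24.8/2 = 12.4 cm
V = pi * 12.4^2 * 23.5 = 11351.7052 cm^3

Answer: 11351.7052 cm^3


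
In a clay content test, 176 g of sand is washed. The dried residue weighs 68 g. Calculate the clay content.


Formula: Clay% = (W_total - W_washed) / W_total * 100
Clay mass = 176 - 68 = 108 g
Clay% = 108 / 176 * 100 = 61.3636%

Final answer: 61.3636%


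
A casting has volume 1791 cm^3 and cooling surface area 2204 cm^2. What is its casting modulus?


Formula: Casting Modulus M = V / A
M = 1791 cm^3 / 2204 cm^2 = 0.8126 cm

Answer: 0.8126 cm


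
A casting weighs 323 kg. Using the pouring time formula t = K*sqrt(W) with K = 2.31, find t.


Formula: t = K * sqrt(W)
sqrt(W) = sqrt(323) = 17.97220
t = 2.31 * 17.97220 = 41.5158 s

41.5158 s


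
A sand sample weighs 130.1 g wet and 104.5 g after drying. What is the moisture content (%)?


Formula: MC = (W_wet - W_dry) / W_wet * 100
Water mass = 130.1 - 104.5 = 25.6 g
MC = 25.6 / 130.1 * 100 = 19.6772%

Answer: 19.6772%


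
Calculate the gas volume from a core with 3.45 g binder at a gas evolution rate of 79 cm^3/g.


Formula: V_gas = W_binder * gas_evolution_rate
V = 3.45 g * 79 cm^3/g = 272.5500 cm^3

Answer: 272.5500 cm^3


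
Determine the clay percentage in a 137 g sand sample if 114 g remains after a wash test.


Formula: Clay% = (W_total - W_washed) / W_total * 100
Clay mass = 137 - 114 = 23 g
Clay% = 23 / 137 * 100 = 16.7883%

16.7883%


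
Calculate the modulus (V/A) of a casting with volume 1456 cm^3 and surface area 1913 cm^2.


Formula: Casting Modulus M = V / A
M = 1456 cm^3 / 1913 cm^2 = 0.7611 cm

Final answer: 0.7611 cm


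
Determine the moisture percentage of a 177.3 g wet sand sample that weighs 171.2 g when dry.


Formula: MC = (W_wet - W_dry) / W_wet * 100
Water mass = 177.3 - 171.2 = 6.1 g
MC = 6.1 / 177.3 * 100 = 3.4405%

3.4405%


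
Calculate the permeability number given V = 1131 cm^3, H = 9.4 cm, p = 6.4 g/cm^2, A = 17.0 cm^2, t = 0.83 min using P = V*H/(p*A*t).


Formula: Permeability Number P = (V * H) / (p * A * t)
Numerator: V * H = 1131 * 9.4 = 10631.4
Denominator: p * A * t = 6.4 * 17.0 * 0.83 = 90.304
P = 10631.4 / 90.304 = 117.7290

Final answer: 117.7290


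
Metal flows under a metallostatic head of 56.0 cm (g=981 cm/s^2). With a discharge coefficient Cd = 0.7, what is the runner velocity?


Formula: v = Cd * sqrt(2 * g * h)  (Torricelli with discharge coefficient)
2*g*h = 2 * 981 * 56.0 = 109872.0 cm^2/s^2
sqrt(109872.0) = 331.46946 cm/s
v = 0.7 * 331.46946 = 232.0286 cm/s


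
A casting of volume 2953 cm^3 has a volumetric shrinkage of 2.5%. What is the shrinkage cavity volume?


Formula: V_shrink = V_casting * shrinkage_pct / 100
V_shrink = 2953 cm^3 * 2.5 / 100 = 73.8250 cm^3

Answer: 73.8250 cm^3


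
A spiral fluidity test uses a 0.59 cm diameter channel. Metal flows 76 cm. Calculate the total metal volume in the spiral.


Formula: V = pi * (d/2)^2 * L  (cylinder volume)
Radius = 0.59/2 = 0.295 cm
V = pi * 0.295^2 * 76 = 20.7782 cm^3

Final answer: 20.7782 cm^3


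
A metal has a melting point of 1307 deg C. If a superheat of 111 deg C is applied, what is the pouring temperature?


Formula: T_pour = T_melt + Superheat
T_pour = 1307 + 111 = 1418 deg C

Answer: 1418 deg C


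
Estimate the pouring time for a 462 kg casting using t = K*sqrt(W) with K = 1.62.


Formula: t = K * sqrt(W)
sqrt(W) = sqrt(462) = 21.49419
t = 1.62 * 21.49419 = 34.8206 s

Final answer: 34.8206 s


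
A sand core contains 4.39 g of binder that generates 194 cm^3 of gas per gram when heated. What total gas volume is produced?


Formula: V_gas = W_binder * gas_evolution_rate
V = 4.39 g * 194 cm^3/g = 851.6600 cm^3


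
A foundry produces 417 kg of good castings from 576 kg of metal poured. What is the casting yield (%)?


Formula: Casting Yield = (W_good / W_total) * 100
Yield = (417 kg / 576 kg) * 100 = 72.3958%

Final answer: 72.3958%


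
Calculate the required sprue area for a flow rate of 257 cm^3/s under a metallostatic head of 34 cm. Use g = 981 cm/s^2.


Formula: v = sqrt(2*g*h), A = Q/v
Velocity: v = sqrt(2 * 981 * 34) = sqrt(66708) = 258.2789 cm/s
Sprue area: A = Q / v = 257 / 258.2789 = 0.9950 cm^2


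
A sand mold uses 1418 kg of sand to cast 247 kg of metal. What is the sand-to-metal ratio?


Formula: Sand-to-Metal Ratio = W_sand / W_metal
Ratio = 1418 kg / 247 kg = 5.7409

Answer: 5.7409


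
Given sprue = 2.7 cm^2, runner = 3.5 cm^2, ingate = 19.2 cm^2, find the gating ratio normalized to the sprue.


Sprue:Runner:Ingate = 1 : 3.5/2.7 : 19.2/2.7 = 1:1.30:7.11

1:1.30:7.11


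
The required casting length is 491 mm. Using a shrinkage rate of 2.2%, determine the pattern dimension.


Formula: L_pattern = L_casting * (1 + shrinkage_rate/100)
Shrinkage factor = 1 + 2.2/100 = 1.022
L_pattern = 491 mm * 1.022 = 501.8020 mm

501.8020 mm


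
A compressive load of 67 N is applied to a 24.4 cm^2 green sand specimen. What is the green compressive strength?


Formula: Compressive Strength = Force / Area
Strength = 67 N / 24.4 cm^2 = 2.7459 N/cm^2

2.7459 N/cm^2


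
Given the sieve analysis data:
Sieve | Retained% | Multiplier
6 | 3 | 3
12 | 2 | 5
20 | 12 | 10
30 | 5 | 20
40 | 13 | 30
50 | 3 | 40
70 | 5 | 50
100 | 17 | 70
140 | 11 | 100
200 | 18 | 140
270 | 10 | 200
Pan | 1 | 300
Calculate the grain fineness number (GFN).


Formula: GFN = sum(pct * multiplier) / sum(pct)
sum(pct * multiplier) = 8109
sum(pct) = 100
GFN = 8109 / 100 = 81.09

Final answer: 81.09


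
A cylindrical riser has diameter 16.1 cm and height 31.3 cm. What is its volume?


Formula: V = pi * (D/2)^2 * H  (cylinder volume)
Radius = D/2 = 16.1/2 = 8.05 cm
V = pi * 8.05^2 * 31.3 = 6372.1497 cm^3

Final answer: 6372.1497 cm^3


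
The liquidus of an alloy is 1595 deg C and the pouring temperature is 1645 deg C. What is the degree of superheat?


Formula: Superheat = T_pour - T_melt
Superheat = 1645 - 1595 = 50 deg C

Final answer: 50 deg C


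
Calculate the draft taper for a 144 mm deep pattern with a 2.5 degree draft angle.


Formula: taper = depth * tan(draft_angle)
tan(2.5 deg) = 0.0436609
taper = 144 mm * 0.0436609 = 6.2872 mm

Final answer: 6.2872 mm


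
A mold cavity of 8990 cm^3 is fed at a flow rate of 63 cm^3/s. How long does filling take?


Formula: t_fill = V_mold / Q_flow
t = 8990 cm^3 / 63 cm^3/s = 142.6984 s

Final answer: 142.6984 s


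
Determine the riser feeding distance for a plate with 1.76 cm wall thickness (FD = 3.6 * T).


Formula: FD = 3.6 * T  (riser feeding-distance rule)
FD = 3.6 * 1.76 cm = 6.3360 cm

Final answer: 6.3360 cm


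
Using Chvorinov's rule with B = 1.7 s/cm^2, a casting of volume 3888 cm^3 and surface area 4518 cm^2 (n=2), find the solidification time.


Formula: t_s = B * (V/A)^n  (Chvorinov's rule, n=2)
Modulus M = V/A = 3888/4518 = 0.860558 cm
M^2 = 0.860558^2 = 0.740560 cm^2
t_s = 1.7 * 0.740560 = 1.2590 s

1.2590 s


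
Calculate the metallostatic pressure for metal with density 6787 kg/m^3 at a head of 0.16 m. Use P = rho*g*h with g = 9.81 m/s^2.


Formula: P = rho * g * h
rho * g = 6787 * 9.81 = 66580.47 N/m^3
P = 66580.47 * 0.16 = 10652.8752 Pa

10652.8752 Pa


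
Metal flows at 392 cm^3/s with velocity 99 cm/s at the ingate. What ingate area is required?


Formula: A_ingate = Q / v  (continuity equation)
A = 392 cm^3/s / 99 cm/s = 3.9596 cm^2

3.9596 cm^2


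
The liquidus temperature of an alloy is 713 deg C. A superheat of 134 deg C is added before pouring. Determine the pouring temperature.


Formula: T_pour = T_melt + Superheat
T_pour = 713 + 134 = 847 deg C


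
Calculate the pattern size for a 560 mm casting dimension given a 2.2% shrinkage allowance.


Formula: L_pattern = L_casting * (1 + shrinkage_rate/100)
Shrinkage factor = 1 + 2.2/100 = 1.022
L_pattern = 560 mm * 1.022 = 572.3200 mm


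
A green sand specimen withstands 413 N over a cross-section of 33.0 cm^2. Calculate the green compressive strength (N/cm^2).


Formula: Compressive Strength = Force / Area
Strength = 413 N / 33.0 cm^2 = 12.5152 N/cm^2


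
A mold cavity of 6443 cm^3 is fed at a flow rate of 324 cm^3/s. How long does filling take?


Formula: t_fill = V_mold / Q_flow
t = 6443 cm^3 / 324 cm^3/s = 19.8858 s

Answer: 19.8858 s


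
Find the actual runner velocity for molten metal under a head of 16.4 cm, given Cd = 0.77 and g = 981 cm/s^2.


Formula: v = Cd * sqrt(2 * g * h)  (Torricelli with discharge coefficient)
2*g*h = 2 * 981 * 16.4 = 32176.8 cm^2/s^2
sqrt(32176.8) = 179.37893 cm/s
v = 0.77 * 179.37893 = 138.1218 cm/s

138.1218 cm/s


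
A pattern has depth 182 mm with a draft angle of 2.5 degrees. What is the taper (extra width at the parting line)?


Formula: taper = depth * tan(draft_angle)
tan(2.5 deg) = 0.0436609
taper = 182 mm * 0.0436609 = 7.9463 mm


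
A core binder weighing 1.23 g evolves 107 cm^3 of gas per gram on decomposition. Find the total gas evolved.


Formula: V_gas = W_binder * gas_evolution_rate
V = 1.23 g * 107 cm^3/g = 131.6100 cm^3

131.6100 cm^3


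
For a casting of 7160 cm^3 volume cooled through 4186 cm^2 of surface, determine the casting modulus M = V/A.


Formula: Casting Modulus M = V / A
M = 7160 cm^3 / 4186 cm^2 = 1.7105 cm


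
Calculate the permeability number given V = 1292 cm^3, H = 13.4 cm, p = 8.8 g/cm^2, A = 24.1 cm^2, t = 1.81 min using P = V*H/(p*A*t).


Formula: Permeability Number P = (V * H) / (p * A * t)
Numerator: V * H = 1292 * 13.4 = 17312.8
Denominator: p * A * t = 8.8 * 24.1 * 1.81 = 383.8648
P = 17312.8 / 383.8648 = 45.1013


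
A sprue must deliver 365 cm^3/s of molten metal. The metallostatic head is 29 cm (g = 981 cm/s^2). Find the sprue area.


Formula: v = sqrt(2*g*h), A = Q/v
Velocity: v = sqrt(2 * 981 * 29) = sqrt(56898) = 238.5330 cm/s
Sprue area: A = Q / v = 365 / 238.5330 = 1.5302 cm^2

Final answer: 1.5302 cm^2


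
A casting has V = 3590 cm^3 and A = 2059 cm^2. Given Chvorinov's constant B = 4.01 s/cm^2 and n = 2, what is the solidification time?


Formula: t_s = B * (V/A)^n  (Chvorinov's rule, n=2)
Modulus M = V/A = 3590/2059 = 1.743565 cm
M^2 = 1.743565^2 = 3.040019 cm^2
t_s = 4.01 * 3.040019 = 12.1905 s

Final answer: 12.1905 s


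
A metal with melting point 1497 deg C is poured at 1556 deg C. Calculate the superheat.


Formula: Superheat = T_pour - T_melt
Superheat = 1556 - 1497 = 59 deg C


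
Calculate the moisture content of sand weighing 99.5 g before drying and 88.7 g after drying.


Formula: MC = (W_wet - W_dry) / W_wet * 100
Water mass = 99.5 - 88.7 = 10.8 g
MC = 10.8 / 99.5 * 100 = 10.8543%


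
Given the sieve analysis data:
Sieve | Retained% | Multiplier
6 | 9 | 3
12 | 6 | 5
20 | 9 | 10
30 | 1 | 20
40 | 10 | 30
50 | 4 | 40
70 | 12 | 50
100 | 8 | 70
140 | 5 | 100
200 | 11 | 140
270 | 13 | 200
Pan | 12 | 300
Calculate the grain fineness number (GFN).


Formula: GFN = sum(pct * multiplier) / sum(pct)
sum(pct * multiplier) = 10027
sum(pct) = 100
GFN = 10027 / 100 = 100.27


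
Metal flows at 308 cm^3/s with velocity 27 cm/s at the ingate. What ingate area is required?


Formula: A_ingate = Q / v  (continuity equation)
A = 308 cm^3/s / 27 cm/s = 11.4074 cm^2

Final answer: 11.4074 cm^2


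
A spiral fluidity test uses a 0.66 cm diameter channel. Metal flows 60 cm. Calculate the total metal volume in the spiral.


Formula: V = pi * (d/2)^2 * L  (cylinder volume)
Radius = 0.66/2 = 0.33 cm
V = pi * 0.33^2 * 60 = 20.5272 cm^3

20.5272 cm^3


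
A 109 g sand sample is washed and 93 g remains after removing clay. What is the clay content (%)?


Formula: Clay% = (W_total - W_washed) / W_total * 100
Clay mass = 109 - 93 = 16 g
Clay% = 16 / 109 * 100 = 14.6789%

Answer: 14.6789%


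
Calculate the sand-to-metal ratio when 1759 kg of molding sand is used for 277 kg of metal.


Formula: Sand-to-Metal Ratio = W_sand / W_metal
Ratio = 1759 kg / 277 kg = 6.3502

Final answer: 6.3502


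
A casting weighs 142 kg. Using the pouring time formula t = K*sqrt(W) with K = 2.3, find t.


Formula: t = K * sqrt(W)
sqrt(W) = sqrt(142) = 11.91638
t = 2.3 * 11.91638 = 27.4077 s


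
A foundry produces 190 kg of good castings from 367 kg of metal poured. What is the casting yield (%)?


Formula: Casting Yield = (W_good / W_total) * 100
Yield = (190 kg / 367 kg) * 100 = 51.7711%

51.7711%


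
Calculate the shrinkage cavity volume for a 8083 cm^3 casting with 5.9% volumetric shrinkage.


Formula: V_shrink = V_casting * shrinkage_pct / 100
V_shrink = 8083 cm^3 * 5.9 / 100 = 476.8970 cm^3

Final answer: 476.8970 cm^3


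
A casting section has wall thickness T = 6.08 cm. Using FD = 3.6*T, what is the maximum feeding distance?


Formula: FD = 3.6 * T  (riser feeding-distance rule)
FD = 3.6 * 6.08 cm = 21.8880 cm

21.8880 cm


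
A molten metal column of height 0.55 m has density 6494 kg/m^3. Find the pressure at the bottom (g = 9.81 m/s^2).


Formula: P = rho * g * h
rho * g = 6494 * 9.81 = 63706.14 N/m^3
P = 63706.14 * 0.55 = 35038.3770 Pa

Answer: 35038.3770 Pa


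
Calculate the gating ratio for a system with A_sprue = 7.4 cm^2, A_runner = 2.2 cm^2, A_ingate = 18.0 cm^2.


Sprue:Runner:Ingate = 1 : 2.2/7.4 : 18.0/7.4 = 1:0.30:2.43

Answer: 1:0.30:2.43


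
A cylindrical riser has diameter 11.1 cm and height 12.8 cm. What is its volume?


Formula: V = pi * (D/2)^2 * H  (cylinder volume)
Radius = D/2 = 11.1/2 = 5.55 cm
V = pi * 5.55^2 * 12.8 = 1238.6420 cm^3

Answer: 1238.6420 cm^3


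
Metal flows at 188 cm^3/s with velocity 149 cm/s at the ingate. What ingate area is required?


Formula: A_ingate = Q / v  (continuity equation)
A = 188 cm^3/s / 149 cm/s = 1.2617 cm^2

Final answer: 1.2617 cm^2


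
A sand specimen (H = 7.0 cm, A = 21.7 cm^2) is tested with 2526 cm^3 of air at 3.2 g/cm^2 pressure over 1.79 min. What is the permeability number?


Formula: Permeability Number P = (V * H) / (p * A * t)
Numerator: V * H = 2526 * 7.0 = 17682.0
Denominator: p * A * t = 3.2 * 21.7 * 1.79 = 124.2976
P = 17682.0 / 124.2976 = 142.2554


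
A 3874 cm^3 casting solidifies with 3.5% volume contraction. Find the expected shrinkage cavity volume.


Formula: V_shrink = V_casting * shrinkage_pct / 100
V_shrink = 3874 cm^3 * 3.5 / 100 = 135.5900 cm^3

Final answer: 135.5900 cm^3


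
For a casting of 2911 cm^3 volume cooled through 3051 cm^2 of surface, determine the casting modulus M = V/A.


Formula: Casting Modulus M = V / A
M = 2911 cm^3 / 3051 cm^2 = 0.9541 cm

Answer: 0.9541 cm


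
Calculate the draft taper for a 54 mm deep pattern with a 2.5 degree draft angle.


Formula: taper = depth * tan(draft_angle)
tan(2.5 deg) = 0.0436609
taper = 54 mm * 0.0436609 = 2.3577 mm

Final answer: 2.3577 mm


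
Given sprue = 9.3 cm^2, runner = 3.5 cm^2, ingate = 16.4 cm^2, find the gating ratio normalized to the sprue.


Sprue:Runner:Ingate = 1 : 3.5/9.3 : 16.4/9.3 = 1:0.38:1.76

1:0.38:1.76


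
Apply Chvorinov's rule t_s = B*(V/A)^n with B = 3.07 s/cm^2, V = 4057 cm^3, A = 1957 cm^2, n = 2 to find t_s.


Formula: t_s = B * (V/A)^n  (Chvorinov's rule, n=2)
Modulus M = V/A = 4057/1957 = 2.073071 cm
M^2 = 2.073071^2 = 4.297623 cm^2
t_s = 3.07 * 4.297623 = 13.1937 s

Answer: 13.1937 s


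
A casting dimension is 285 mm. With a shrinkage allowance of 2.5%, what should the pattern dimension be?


Formula: L_pattern = L_casting * (1 + shrinkage_rate/100)
Shrinkage factor = 1 + 2.5/100 = 1.025
L_pattern = 285 mm * 1.025 = 292.1250 mm

Answer: 292.1250 mm


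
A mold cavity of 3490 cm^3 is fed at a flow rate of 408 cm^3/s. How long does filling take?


Formula: t_fill = V_mold / Q_flow
t = 3490 cm^3 / 408 cm^3/s = 8.5539 s

8.5539 s


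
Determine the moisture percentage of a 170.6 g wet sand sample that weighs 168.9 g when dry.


Formula: MC = (W_wet - W_dry) / W_wet * 100
Water mass = 170.6 - 168.9 = 1.7 g
MC = 1.7 / 170.6 * 100 = 0.9965%

Answer: 0.9965%


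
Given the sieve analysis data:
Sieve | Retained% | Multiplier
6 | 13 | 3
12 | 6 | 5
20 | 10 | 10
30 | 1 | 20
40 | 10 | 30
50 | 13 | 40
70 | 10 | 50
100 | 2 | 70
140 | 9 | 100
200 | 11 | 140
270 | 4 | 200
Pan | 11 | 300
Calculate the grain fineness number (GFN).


Formula: GFN = sum(pct * multiplier) / sum(pct)
sum(pct * multiplier) = 8189
sum(pct) = 100
GFN = 8189 / 100 = 81.89


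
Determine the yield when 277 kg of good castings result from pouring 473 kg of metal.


Formula: Casting Yield = (W_good / W_total) * 100
Yield = (277 kg / 473 kg) * 100 = 58.5624%


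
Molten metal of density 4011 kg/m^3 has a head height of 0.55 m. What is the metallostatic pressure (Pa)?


Formula: P = rho * g * h
rho * g = 4011 * 9.81 = 39347.91 N/m^3
P = 39347.91 * 0.55 = 21641.3505 Pa

Final answer: 21641.3505 Pa


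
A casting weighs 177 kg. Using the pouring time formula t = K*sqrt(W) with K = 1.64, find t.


Formula: t = K * sqrt(W)
sqrt(W) = sqrt(177) = 13.30413
t = 1.64 * 13.30413 = 21.8188 s

21.8188 s


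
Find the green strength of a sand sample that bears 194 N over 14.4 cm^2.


Formula: Compressive Strength = Force / Area
Strength = 194 N / 14.4 cm^2 = 13.4722 N/cm^2

Answer: 13.4722 N/cm^2


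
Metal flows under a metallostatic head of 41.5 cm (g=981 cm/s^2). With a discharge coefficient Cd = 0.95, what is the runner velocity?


Formula: v = Cd * sqrt(2 * g * h)  (Torricelli with discharge coefficient)
2*g*h = 2 * 981 * 41.5 = 81423.0 cm^2/s^2
sqrt(81423.0) = 285.34716 cm/s
v = 0.95 * 285.34716 = 271.0798 cm/s

Answer: 271.0798 cm/s


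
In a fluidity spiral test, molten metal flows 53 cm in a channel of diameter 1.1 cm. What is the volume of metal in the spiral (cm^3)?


Formula: V = pi * (d/2)^2 * L  (cylinder volume)
Radius = 1.1/2 = 0.55 cm
V = pi * 0.55^2 * 53 = 50.3676 cm^3

Answer: 50.3676 cm^3


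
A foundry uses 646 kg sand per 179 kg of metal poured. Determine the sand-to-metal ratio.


Formula: Sand-to-Metal Ratio = W_sand / W_metal
Ratio = 646 kg / 179 kg = 3.6089

3.6089


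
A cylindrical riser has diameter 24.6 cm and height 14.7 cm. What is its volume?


Formula: V = pi * (D/2)^2 * H  (cylinder volume)
Radius = D/2 = 24.6/2 = 12.3 cm
V = pi * 12.3^2 * 14.7 = 6986.7858 cm^3

Answer: 6986.7858 cm^3


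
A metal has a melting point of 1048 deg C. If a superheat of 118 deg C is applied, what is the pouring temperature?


Formula: T_pour = T_melt + Superheat
T_pour = 1048 + 118 = 1166 deg C

Final answer: 1166 deg C


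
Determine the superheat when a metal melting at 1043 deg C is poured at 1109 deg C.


Formula: Superheat = T_pour - T_melt
Superheat = 1109 - 1043 = 66 deg C

66 deg C


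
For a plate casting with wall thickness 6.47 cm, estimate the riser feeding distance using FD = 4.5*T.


Formula: FD = 4.5 * T  (riser feeding-distance rule)
FD = 4.5 * 6.47 cm = 29.1150 cm

Final answer: 29.1150 cm


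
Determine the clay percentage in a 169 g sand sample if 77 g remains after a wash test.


Formula: Clay% = (W_total - W_washed) / W_total * 100
Clay mass = 169 - 77 = 92 g
Clay% = 92 / 169 * 100 = 54.4379%
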